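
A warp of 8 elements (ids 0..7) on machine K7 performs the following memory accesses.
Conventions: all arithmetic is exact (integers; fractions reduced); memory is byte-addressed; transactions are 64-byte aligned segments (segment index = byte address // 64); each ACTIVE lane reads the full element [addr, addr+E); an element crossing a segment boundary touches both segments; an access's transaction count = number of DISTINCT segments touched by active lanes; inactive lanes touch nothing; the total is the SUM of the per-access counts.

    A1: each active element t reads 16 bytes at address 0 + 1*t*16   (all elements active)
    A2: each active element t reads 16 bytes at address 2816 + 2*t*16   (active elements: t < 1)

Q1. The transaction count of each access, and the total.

A1: 2 transactions
A2: 1 transaction

Answer: 2,1; total 3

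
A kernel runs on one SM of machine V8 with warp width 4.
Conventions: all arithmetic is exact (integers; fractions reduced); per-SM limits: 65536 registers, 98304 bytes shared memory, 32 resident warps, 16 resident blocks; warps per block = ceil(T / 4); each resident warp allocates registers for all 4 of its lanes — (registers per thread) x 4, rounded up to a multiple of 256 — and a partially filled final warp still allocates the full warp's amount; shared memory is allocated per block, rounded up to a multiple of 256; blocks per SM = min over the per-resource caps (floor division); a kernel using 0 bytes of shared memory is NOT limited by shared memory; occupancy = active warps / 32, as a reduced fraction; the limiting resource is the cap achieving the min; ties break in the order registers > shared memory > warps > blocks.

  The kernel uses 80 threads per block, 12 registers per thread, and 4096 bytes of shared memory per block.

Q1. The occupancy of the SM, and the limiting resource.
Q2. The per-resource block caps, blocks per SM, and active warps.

Answer: occupancy 5/8, limited by warps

registers: 12 blocks
shared memory: 24 blocks
warps: 1 block
blocks: 16 blocks

Answer: 1 block, 20 active warps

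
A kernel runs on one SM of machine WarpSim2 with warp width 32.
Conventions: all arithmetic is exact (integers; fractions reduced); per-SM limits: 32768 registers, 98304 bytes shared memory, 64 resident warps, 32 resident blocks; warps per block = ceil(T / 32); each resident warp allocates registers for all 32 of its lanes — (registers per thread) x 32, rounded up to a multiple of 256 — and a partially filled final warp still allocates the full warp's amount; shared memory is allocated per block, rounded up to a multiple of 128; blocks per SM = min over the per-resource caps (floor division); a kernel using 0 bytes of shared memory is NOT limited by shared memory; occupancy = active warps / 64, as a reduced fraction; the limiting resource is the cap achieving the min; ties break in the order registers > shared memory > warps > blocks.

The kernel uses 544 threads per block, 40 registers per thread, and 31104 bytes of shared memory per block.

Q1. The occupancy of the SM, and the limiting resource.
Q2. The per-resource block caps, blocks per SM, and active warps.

Answer: occupancy 17/64, limited by registers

registers: 1 block
shared memory: 3 blocks
warps: 3 blocks
blocks: 32 blocks

Answer: 1 block, 17 active warps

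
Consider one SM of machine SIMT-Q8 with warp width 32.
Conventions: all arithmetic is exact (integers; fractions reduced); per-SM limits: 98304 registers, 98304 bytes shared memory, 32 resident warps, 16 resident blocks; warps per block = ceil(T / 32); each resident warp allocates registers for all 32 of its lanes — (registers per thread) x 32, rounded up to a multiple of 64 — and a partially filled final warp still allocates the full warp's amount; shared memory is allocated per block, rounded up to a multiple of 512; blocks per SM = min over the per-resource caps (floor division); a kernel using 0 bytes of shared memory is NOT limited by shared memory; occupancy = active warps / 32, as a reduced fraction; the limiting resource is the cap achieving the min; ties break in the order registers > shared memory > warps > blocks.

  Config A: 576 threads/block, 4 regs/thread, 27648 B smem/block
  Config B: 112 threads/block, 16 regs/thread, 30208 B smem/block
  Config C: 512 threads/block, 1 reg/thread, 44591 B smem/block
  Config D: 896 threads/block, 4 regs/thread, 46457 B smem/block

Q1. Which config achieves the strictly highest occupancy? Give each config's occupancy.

occupancies: A 9/16, B 3/8, C 1, D 7/8

Answer: C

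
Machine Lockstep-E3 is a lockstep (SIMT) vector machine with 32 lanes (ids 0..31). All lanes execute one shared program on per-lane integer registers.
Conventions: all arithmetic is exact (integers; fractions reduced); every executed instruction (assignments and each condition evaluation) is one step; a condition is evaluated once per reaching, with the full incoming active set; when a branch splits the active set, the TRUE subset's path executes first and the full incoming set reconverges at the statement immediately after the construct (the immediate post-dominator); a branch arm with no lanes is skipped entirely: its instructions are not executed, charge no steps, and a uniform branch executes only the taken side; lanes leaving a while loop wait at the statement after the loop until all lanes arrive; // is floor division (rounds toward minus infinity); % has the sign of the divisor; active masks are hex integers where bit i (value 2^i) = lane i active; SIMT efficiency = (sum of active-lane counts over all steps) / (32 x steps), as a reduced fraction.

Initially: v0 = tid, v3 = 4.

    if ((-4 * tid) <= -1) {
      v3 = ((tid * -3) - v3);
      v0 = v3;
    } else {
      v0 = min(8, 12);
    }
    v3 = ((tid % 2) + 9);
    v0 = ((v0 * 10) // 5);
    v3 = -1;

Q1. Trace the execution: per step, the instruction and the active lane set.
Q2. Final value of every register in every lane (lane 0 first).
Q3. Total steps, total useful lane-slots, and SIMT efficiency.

step 0: eval ((-4 * tid) <= -1)      0xffffffff
step 1: v3 <- ((tid * -3) - v3)      0xfffffffe
step 2: v0 <- v3                     0xfffffffe
step 3: v0 <- min(8, 12)             0x00000001
step 4: v3 <- ((tid % 2) + 9)        0xffffffff
step 5: v0 <- ((v0 * 10) // 5)       0xffffffff
step 6: v3 <- -1                     0xffffffff

Answer: 7 steps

v0: 16,-14,-20,-26,-32,-38,-44,-50,-56,-62,-68,-74,-80,-86,-92,-98,-104,-110,-116,-122,-128,-134,-140,-146,-152,-158,-164,-170,-176,-182,-188,-194
v3: -1,-1,-1,-1,-1,-1,-1,-1,-1,-1,-1,-1,-1,-1,-1,-1,-1,-1,-1,-1,-1,-1,-1,-1,-1,-1,-1,-1,-1,-1,-1,-1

steps = 7; useful = 191; efficiency = 191/224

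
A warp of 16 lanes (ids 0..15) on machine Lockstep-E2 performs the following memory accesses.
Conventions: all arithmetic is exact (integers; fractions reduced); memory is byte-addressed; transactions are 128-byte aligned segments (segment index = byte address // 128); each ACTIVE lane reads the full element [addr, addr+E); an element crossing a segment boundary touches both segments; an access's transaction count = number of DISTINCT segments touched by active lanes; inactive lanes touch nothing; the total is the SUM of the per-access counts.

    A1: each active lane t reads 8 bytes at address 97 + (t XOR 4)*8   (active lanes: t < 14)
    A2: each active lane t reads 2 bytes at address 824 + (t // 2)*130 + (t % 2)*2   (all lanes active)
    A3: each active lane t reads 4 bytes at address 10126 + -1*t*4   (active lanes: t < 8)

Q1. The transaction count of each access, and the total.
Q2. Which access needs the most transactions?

A1: 2 transactions
A2: 8 transactions
A3: 2 transactions

Answer: 2,8,2; total 12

Answer: A2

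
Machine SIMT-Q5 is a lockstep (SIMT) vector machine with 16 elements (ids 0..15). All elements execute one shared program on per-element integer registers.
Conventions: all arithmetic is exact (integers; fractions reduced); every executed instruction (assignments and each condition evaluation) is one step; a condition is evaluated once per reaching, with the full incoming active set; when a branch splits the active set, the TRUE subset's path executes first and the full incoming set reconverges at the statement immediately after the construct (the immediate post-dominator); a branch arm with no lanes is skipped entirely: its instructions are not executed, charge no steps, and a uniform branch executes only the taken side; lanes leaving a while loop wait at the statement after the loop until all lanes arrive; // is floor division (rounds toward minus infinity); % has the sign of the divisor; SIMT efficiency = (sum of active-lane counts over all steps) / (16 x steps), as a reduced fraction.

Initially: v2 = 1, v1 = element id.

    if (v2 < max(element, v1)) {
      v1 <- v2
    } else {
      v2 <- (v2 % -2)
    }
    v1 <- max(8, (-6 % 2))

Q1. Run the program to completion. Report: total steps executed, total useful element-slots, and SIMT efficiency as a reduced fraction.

Answer: 4 steps, 48 useful, 3/4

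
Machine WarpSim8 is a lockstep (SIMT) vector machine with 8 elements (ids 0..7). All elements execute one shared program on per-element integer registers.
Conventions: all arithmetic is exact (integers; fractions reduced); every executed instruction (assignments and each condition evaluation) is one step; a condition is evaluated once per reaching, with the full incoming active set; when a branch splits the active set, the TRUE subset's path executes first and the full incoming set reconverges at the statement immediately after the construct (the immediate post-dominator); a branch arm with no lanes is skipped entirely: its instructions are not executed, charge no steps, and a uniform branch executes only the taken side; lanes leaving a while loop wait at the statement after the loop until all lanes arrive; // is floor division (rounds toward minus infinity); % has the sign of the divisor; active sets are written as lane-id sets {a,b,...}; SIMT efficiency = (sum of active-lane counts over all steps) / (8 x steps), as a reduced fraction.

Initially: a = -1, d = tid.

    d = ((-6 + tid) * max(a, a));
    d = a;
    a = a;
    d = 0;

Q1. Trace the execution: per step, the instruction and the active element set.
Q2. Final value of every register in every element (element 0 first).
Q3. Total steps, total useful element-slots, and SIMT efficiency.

step 0: d <- ((-6 + tid) * max(a, a)) {0,1,2,3,4,5,6,7}
step 1: d <- a                       {0,1,2,3,4,5,6,7}
step 2: a <- a                       {0,1,2,3,4,5,6,7}
step 3: d <- 0                       {0,1,2,3,4,5,6,7}

Answer: 4 steps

a: -1,-1,-1,-1,-1,-1,-1,-1
d: 0,0,0,0,0,0,0,0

steps = 4; useful = 32; efficiency = 32/32 = 1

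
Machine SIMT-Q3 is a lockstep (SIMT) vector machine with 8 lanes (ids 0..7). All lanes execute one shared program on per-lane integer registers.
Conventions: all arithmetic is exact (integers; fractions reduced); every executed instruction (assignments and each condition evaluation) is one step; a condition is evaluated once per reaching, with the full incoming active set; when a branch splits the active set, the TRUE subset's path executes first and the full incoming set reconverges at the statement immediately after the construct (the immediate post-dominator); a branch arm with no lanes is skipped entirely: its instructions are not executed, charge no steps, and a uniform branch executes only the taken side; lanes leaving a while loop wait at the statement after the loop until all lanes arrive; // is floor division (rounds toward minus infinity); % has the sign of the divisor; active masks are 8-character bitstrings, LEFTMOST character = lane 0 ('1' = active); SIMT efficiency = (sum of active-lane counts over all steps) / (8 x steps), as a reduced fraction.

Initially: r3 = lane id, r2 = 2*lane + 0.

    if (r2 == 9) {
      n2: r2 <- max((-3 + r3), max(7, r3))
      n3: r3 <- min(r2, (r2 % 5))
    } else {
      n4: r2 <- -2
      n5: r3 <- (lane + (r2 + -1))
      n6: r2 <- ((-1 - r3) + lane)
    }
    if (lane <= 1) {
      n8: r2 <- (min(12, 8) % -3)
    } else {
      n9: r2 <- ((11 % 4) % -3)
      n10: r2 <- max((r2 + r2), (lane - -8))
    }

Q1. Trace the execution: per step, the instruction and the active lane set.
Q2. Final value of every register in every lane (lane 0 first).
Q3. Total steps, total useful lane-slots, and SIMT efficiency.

step 0: eval (r2 == 9)               11111111
step 1: r2 <- -2                     11111111
step 2: r3 <- (lane + (r2 + -1))     11111111
step 3: r2 <- ((-1 - r3) + lane)     11111111
step 4: eval (lane <= 1)             11111111
step 5: r2 <- (min(12, 8) % -3)      11000000
step 6: r2 <- ((11 % 4) % -3)        00111111
step 7: r2 <- max((r2 + r2), (lane - -8)) 00111111

Answer: 8 steps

r3: -3,-2,-1,0,1,2,3,4
r2: -1,-1,10,11,12,13,14,15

steps = 8; useful = 54; efficiency = 54/64 = 27/32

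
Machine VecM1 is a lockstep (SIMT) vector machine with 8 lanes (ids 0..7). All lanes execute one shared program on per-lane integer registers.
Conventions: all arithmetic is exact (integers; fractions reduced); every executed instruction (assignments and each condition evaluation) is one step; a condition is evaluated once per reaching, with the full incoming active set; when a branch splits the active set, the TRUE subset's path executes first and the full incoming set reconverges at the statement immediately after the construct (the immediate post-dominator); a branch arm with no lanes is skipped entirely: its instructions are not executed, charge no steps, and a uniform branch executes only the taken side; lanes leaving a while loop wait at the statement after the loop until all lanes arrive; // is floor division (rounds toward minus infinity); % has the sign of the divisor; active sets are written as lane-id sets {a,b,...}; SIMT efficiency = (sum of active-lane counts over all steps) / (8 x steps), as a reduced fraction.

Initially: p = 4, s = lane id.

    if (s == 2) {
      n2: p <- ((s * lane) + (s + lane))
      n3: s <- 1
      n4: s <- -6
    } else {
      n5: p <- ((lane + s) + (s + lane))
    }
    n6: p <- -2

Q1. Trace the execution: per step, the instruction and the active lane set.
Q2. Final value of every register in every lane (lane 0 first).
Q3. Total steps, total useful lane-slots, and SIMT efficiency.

step 0: eval (s == 2)                {0,1,2,3,4,5,6,7}
step 1: p <- ((s * lane) + (s + lane)) {2}
step 2: s <- 1                       {2}
step 3: s <- -6                      {2}
step 4: p <- ((lane + s) + (s + lane)) {0,1,3,4,5,6,7}
step 5: p <- -2                      {0,1,2,3,4,5,6,7}

Answer: 6 steps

p: -2,-2,-2,-2,-2,-2,-2,-2
s: 0,1,-6,3,4,5,6,7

steps = 6; useful = 26; efficiency = 26/48 = 13/24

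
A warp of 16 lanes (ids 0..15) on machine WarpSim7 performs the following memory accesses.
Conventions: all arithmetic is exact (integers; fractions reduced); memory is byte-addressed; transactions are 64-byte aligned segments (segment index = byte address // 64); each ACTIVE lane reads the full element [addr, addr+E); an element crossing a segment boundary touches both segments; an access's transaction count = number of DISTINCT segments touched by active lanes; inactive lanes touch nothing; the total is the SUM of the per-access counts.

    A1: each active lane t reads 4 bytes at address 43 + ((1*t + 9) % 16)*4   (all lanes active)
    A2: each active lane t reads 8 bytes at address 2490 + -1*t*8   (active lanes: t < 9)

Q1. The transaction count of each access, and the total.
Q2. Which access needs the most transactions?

A1: 2 transactions
A2: 3 transactions

Answer: 2,3; total 5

Answer: A2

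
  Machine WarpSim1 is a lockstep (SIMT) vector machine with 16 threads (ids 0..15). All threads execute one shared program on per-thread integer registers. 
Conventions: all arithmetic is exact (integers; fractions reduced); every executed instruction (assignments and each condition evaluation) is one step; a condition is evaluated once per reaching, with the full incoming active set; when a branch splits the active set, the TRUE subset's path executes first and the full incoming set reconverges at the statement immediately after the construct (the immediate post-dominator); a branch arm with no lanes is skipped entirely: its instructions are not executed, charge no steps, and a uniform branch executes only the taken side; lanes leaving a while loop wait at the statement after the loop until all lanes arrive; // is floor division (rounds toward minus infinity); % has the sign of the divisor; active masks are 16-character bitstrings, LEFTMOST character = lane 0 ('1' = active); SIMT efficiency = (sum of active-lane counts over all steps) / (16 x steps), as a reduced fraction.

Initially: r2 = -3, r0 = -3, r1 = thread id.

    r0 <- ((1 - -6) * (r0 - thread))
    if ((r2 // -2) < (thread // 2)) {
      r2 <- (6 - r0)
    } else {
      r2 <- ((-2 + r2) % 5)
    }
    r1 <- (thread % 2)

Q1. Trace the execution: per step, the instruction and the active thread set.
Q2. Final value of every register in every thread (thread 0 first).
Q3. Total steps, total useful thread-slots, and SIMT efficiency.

step 0: r0 <- ((1 - -6) * (r0 - thread)) 1111111111111111
step 1: eval ((r2 // -2) < (thread // 2)) 1111111111111111
step 2: r2 <- (6 - r0)               0000111111111111
step 3: r2 <- ((-2 + r2) % 5)        1111000000000000
step 4: r1 <- (thread % 2)           1111111111111111

Answer: 5 steps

r2: 0,0,0,0,55,62,69,76,83,90,97,104,111,118,125,132
r0: -21,-28,-35,-42,-49,-56,-63,-70,-77,-84,-91,-98,-105,-112,-119,-126
r1: 0,1,0,1,0,1,0,1,0,1,0,1,0,1,0,1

steps = 5; useful = 64; efficiency = 64/80 = 4/5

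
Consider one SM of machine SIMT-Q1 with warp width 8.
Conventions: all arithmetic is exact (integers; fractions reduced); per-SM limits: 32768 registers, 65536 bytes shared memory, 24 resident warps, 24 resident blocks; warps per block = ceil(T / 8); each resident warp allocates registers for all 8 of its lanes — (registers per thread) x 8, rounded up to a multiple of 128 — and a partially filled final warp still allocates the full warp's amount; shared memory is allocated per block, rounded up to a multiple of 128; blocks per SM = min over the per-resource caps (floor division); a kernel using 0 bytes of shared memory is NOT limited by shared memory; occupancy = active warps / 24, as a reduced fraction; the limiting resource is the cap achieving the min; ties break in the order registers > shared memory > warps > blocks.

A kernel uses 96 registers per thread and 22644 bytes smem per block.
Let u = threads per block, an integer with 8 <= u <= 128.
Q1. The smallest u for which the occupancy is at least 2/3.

Answer: u = 57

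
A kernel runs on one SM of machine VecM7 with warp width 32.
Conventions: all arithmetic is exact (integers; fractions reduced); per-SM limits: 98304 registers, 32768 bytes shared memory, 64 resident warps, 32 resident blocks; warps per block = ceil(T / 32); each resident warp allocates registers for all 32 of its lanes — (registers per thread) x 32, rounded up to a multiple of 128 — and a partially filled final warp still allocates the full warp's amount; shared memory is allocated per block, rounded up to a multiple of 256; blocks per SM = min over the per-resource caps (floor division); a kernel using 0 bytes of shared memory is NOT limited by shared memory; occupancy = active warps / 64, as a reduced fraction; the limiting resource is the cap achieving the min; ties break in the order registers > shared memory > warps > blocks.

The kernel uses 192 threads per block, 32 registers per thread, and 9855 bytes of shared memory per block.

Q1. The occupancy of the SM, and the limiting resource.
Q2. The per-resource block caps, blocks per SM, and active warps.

Answer: occupancy 9/32, limited by shared memory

registers: 16 blocks
shared memory: 3 blocks
warps: 10 blocks
blocks: 32 blocks

Answer: 3 blocks, 18 active warps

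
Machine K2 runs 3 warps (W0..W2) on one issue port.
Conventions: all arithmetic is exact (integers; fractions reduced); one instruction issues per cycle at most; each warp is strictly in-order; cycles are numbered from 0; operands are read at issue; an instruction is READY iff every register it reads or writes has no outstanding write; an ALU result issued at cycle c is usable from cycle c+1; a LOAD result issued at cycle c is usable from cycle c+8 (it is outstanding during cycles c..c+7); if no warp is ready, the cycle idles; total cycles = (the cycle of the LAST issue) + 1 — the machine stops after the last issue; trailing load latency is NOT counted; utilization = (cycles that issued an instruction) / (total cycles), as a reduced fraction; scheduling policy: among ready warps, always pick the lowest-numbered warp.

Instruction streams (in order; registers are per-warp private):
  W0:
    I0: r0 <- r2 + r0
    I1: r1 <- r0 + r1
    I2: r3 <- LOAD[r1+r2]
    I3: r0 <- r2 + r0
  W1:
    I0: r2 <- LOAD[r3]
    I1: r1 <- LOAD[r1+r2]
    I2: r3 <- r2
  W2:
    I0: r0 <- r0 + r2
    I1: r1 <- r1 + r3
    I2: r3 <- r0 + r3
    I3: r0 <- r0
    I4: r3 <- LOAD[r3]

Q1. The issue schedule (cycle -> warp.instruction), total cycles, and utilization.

cycle 0: W0.I0
cycle 1: W0.I1
cycle 2: W0.I2
cycle 3: W0.I3
cycle 4: W1.I0
cycle 5: W2.I0
cycle 6: W2.I1
cycle 7: W2.I2
cycle 8: W2.I3
cycle 9: W2.I4
cycle 10: idle
cycle 11: idle
cycle 12: W1.I1
cycle 13: W1.I2

Answer: 14 cycles, utilization 6/7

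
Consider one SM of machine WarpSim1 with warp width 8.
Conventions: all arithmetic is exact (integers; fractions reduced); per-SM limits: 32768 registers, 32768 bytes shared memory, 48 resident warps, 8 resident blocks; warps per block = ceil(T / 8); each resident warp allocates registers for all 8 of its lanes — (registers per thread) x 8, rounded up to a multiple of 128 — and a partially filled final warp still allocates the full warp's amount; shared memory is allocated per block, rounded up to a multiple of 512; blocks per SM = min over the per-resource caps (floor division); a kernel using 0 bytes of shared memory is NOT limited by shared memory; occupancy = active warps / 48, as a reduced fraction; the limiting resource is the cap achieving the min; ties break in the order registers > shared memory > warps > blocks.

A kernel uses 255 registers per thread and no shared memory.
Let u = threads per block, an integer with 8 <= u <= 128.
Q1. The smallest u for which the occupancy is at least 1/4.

Answer: u = 9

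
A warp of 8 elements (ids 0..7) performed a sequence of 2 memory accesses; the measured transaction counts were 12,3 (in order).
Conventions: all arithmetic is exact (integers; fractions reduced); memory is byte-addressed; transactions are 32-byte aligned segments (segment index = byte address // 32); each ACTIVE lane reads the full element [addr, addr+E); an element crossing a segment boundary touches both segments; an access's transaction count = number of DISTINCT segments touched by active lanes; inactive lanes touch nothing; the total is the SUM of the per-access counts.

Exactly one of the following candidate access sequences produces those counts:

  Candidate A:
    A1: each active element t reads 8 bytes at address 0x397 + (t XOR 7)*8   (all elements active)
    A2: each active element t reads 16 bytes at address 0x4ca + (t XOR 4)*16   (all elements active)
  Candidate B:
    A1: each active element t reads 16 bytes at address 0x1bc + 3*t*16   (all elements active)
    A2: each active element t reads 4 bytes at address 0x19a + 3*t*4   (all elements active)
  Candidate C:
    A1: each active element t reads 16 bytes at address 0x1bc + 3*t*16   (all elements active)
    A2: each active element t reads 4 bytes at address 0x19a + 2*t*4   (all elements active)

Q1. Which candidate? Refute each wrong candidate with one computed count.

A: A1 gives 3 transactions, not 12
B: A2 gives 4 transactions, not 3
C: all counts match (12,3)

Answer: C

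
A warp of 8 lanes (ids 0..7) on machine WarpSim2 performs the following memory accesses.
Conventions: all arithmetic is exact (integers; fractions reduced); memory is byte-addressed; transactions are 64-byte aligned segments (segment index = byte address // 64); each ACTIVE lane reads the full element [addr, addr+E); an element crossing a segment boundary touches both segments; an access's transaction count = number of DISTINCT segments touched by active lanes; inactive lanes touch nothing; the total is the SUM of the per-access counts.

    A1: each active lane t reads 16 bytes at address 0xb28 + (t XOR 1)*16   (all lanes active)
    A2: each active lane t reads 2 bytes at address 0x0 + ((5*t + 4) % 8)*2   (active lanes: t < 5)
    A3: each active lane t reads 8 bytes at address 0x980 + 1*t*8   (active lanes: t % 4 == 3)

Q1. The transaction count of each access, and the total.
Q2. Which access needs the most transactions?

A1: 3 transactions
A2: 1 transaction
A3: 1 transaction

Answer: 3,1,1; total 5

Answer: A1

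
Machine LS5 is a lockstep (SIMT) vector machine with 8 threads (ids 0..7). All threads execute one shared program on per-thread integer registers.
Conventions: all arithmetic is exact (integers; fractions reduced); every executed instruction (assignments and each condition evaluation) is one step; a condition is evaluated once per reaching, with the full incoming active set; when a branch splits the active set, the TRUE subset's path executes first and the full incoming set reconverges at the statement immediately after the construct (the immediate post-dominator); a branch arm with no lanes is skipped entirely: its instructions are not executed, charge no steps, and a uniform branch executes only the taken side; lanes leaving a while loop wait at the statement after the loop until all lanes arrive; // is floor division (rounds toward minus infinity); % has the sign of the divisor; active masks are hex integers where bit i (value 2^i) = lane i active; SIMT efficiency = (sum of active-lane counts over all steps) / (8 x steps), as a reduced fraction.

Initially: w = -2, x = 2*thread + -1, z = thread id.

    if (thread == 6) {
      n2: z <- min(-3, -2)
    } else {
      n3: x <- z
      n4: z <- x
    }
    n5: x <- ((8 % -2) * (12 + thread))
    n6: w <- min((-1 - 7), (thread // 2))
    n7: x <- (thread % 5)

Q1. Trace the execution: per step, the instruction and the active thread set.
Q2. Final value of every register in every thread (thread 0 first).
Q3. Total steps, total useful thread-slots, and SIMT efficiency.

step 0: eval (thread == 6)           0xff
step 1: z <- min(-3, -2)             0x40
step 2: x <- z                       0xbf
step 3: z <- x                       0xbf
step 4: x <- ((8 % -2) * (12 + thread)) 0xff
step 5: w <- min((-1 - 7), (thread // 2)) 0xff
step 6: x <- (thread % 5)            0xff

Answer: 7 steps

w: -8,-8,-8,-8,-8,-8,-8,-8
x: 0,1,2,3,4,0,1,2
z: 0,1,2,3,4,5,-3,7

steps = 7; useful = 47; efficiency = 47/56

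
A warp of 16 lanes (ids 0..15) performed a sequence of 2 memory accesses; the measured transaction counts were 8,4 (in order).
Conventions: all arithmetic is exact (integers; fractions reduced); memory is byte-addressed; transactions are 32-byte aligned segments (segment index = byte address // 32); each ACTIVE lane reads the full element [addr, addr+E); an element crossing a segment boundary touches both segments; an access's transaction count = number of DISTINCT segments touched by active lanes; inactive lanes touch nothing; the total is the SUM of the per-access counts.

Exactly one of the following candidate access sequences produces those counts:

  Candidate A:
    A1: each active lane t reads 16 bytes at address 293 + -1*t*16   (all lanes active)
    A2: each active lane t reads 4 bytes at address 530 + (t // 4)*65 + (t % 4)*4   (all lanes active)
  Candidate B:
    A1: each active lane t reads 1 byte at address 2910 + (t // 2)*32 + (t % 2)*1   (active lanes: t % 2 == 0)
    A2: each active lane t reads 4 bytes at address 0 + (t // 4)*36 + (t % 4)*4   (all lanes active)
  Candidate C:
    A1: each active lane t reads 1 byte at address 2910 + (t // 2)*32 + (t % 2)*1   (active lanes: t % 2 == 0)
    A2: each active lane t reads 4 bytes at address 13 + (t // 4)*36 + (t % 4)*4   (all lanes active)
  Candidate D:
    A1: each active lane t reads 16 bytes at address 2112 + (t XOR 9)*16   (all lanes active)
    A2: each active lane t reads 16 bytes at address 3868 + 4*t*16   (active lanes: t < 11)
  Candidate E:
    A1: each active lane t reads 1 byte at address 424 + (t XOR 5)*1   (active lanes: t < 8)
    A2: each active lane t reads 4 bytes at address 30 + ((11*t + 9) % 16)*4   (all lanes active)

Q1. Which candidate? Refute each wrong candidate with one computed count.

A: A1 gives 9 transactions, not 8
C: A2 gives 5 transactions, not 4
D: A2 gives 22 transactions, not 4
E: A1 gives 1 transaction, not 8
B: all counts match (8,4)

Answer: B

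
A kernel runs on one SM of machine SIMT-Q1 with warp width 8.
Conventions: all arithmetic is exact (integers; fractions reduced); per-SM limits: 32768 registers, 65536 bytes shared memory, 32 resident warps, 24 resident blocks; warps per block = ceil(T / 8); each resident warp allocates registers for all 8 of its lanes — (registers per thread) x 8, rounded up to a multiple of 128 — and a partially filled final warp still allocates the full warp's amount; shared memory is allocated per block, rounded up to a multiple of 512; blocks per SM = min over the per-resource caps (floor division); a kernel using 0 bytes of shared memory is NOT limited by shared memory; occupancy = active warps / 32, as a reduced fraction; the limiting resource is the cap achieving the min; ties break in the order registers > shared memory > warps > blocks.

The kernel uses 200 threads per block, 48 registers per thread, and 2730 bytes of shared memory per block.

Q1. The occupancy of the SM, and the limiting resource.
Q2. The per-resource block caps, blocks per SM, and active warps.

Answer: occupancy 25/32, limited by warps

registers: 3 blocks
shared memory: 21 blocks
warps: 1 block
blocks: 24 blocks

Answer: 1 block, 25 active warps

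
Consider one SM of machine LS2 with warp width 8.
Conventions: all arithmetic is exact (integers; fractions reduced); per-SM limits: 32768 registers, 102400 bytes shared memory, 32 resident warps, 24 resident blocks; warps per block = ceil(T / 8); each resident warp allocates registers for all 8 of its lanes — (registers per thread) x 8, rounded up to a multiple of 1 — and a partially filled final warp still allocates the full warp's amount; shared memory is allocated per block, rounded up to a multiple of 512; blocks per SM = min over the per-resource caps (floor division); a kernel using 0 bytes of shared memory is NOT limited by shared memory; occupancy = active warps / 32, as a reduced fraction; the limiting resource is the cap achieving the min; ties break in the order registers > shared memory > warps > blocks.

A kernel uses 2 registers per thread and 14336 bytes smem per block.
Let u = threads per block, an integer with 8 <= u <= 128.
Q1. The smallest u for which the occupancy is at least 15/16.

Answer: u = 33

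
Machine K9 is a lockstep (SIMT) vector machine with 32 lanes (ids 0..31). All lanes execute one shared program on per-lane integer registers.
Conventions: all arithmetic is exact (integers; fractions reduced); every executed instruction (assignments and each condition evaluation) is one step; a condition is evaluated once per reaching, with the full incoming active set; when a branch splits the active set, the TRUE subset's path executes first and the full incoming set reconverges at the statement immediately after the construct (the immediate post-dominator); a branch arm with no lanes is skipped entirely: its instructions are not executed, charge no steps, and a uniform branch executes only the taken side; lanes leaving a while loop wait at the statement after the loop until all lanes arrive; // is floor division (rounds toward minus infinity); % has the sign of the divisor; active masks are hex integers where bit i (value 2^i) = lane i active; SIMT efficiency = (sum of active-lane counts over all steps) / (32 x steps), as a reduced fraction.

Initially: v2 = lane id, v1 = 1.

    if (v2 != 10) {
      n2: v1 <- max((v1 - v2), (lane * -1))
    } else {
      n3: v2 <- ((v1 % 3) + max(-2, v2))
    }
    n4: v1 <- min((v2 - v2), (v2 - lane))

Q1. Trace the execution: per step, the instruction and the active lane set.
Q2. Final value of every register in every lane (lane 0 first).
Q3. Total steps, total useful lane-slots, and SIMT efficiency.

step 0: eval (v2 != 10)              0xffffffff
step 1: v1 <- max((v1 - v2), (lane * -1)) 0xfffffbff
step 2: v2 <- ((v1 % 3) + max(-2, v2)) 0x00000400
step 3: v1 <- min((v2 - v2), (v2 - lane)) 0xffffffff

Answer: 4 steps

v2: 0,1,2,3,4,5,6,7,8,9,11,11,12,13,14,15,16,17,18,19,20,21,22,23,24,25,26,27,28,29,30,31
v1: 0,0,0,0,0,0,0,0,0,0,0,0,0,0,0,0,0,0,0,0,0,0,0,0,0,0,0,0,0,0,0,0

steps = 4; useful = 96; efficiency = 96/128 = 3/4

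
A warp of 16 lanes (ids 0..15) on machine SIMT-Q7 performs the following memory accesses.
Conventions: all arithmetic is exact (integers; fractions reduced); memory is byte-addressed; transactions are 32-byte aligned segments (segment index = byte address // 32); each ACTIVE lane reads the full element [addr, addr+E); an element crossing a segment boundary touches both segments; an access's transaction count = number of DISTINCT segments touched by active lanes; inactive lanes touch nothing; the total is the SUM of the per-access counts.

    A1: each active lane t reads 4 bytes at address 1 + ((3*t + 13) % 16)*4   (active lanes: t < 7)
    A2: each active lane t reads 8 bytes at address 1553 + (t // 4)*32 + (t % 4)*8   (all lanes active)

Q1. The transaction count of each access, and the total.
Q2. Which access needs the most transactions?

A1: 3 transactions
A2: 5 transactions

Answer: 3,5; total 8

Answer: A2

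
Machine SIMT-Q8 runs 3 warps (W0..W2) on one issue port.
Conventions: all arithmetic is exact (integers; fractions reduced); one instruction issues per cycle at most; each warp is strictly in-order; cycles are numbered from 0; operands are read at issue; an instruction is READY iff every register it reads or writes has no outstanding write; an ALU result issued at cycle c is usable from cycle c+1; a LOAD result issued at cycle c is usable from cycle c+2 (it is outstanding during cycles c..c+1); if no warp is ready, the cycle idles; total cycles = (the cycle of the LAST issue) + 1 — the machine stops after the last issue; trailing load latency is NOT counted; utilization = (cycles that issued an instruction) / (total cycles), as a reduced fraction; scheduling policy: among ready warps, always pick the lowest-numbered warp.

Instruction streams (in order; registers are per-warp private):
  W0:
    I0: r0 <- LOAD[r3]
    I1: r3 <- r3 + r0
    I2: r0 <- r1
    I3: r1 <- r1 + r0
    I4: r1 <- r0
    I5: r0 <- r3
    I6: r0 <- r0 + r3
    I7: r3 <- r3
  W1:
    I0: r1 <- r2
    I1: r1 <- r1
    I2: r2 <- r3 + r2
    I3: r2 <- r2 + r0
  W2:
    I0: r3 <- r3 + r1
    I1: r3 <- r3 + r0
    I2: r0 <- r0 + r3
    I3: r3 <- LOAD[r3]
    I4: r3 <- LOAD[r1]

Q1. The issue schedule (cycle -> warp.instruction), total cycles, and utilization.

cycle 0: W0.I0
cycle 1: W1.I0
cycle 2: W0.I1
cycle 3: W0.I2
cycle 4: W0.I3
cycle 5: W0.I4
cycle 6: W0.I5
cycle 7: W0.I6
cycle 8: W0.I7
cycle 9: W1.I1
cycle 10: W1.I2
cycle 11: W1.I3
cycle 12: W2.I0
cycle 13: W2.I1
cycle 14: W2.I2
cycle 15: W2.I3
cycle 16: idle
cycle 17: W2.I4

Answer: 18 cycles, utilization 17/18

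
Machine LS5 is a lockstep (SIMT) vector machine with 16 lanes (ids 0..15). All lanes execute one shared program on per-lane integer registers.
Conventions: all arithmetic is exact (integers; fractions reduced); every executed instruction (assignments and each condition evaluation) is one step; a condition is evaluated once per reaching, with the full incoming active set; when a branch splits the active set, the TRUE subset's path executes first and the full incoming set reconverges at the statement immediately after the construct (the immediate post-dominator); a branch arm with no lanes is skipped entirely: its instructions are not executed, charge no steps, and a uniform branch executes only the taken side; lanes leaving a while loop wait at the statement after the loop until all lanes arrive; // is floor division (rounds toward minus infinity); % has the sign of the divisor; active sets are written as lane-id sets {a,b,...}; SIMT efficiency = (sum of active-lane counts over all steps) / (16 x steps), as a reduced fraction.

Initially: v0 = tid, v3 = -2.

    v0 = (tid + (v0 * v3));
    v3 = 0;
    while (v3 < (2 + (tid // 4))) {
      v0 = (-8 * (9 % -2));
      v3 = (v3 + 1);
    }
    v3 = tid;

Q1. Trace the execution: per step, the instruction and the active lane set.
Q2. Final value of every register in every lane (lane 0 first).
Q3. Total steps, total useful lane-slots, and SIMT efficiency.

step 0: v0 <- (tid + (v0 * v3))      {0,1,2,3,4,5,6,7,8,9,10,11,12,13,14,15}
step 1: v3 <- 0                      {0,1,2,3,4,5,6,7,8,9,10,11,12,13,14,15}
step 2: eval (v3 < (2 + (tid // 4))) {0,1,2,3,4,5,6,7,8,9,10,11,12,13,14,15}
step 3: v0 <- (-8 * (9 % -2))        {0,1,2,3,4,5,6,7,8,9,10,11,12,13,14,15}
step 4: v3 <- (v3 + 1)               {0,1,2,3,4,5,6,7,8,9,10,11,12,13,14,15}
step 5: eval (v3 < (2 + (tid // 4))) {0,1,2,3,4,5,6,7,8,9,10,11,12,13,14,15}
step 6: v0 <- (-8 * (9 % -2))        {0,1,2,3,4,5,6,7,8,9,10,11,12,13,14,15}
step 7: v3 <- (v3 + 1)               {0,1,2,3,4,5,6,7,8,9,10,11,12,13,14,15}
step 8: eval (v3 < (2 + (tid // 4))) {0,1,2,3,4,5,6,7,8,9,10,11,12,13,14,15}
step 9: v0 <- (-8 * (9 % -2))        {4,5,6,7,8,9,10,11,12,13,14,15}
step 10: v3 <- (v3 + 1)               {4,5,6,7,8,9,10,11,12,13,14,15}
step 11: eval (v3 < (2 + (tid // 4))) {4,5,6,7,8,9,10,11,12,13,14,15}
step 12: v0 <- (-8 * (9 % -2))        {8,9,10,11,12,13,14,15}
step 13: v3 <- (v3 + 1)               {8,9,10,11,12,13,14,15}
step 14: eval (v3 < (2 + (tid // 4))) {8,9,10,11,12,13,14,15}
step 15: v0 <- (-8 * (9 % -2))        {12,13,14,15}
step 16: v3 <- (v3 + 1)               {12,13,14,15}
step 17: eval (v3 < (2 + (tid // 4))) {12,13,14,15}
step 18: v3 <- tid                    {0,1,2,3,4,5,6,7,8,9,10,11,12,13,14,15}

Answer: 19 steps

v0: 8,8,8,8,8,8,8,8,8,8,8,8,8,8,8,8
v3: 0,1,2,3,4,5,6,7,8,9,10,11,12,13,14,15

steps = 19; useful = 232; efficiency = 232/304 = 29/38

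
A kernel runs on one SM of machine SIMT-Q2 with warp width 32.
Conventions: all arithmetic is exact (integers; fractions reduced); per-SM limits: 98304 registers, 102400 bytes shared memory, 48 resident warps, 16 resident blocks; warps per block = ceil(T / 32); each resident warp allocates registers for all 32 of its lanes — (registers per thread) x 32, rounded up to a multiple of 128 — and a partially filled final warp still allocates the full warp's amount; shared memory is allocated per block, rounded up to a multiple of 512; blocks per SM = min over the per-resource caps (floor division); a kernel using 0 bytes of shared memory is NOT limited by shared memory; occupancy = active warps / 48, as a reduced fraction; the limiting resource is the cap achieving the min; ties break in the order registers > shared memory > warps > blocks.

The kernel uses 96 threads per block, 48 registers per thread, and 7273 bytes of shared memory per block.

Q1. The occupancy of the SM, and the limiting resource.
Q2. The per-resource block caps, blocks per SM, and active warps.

Answer: occupancy 13/16, limited by shared memory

registers: 21 blocks
shared memory: 13 blocks
warps: 16 blocks
blocks: 16 blocks

Answer: 13 blocks, 39 active warps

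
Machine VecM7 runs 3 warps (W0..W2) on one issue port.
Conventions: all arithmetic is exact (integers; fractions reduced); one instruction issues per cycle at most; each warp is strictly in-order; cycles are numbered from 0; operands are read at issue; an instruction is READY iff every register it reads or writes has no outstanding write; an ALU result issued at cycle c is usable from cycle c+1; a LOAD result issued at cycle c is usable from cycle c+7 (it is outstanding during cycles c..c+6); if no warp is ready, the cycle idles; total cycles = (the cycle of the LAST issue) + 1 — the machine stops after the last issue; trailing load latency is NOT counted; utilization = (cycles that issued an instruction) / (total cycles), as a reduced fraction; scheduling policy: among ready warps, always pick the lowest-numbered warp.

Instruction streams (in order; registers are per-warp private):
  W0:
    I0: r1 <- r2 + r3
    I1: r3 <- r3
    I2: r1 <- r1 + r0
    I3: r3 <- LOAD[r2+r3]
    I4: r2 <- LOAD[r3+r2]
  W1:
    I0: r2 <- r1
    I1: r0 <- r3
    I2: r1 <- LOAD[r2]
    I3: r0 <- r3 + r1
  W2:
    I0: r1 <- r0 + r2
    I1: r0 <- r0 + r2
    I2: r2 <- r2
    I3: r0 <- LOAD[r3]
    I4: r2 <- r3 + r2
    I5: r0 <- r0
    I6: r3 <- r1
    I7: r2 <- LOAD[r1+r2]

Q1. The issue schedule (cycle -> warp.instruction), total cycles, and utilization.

cycle 0: W0.I0
cycle 1: W0.I1
cycle 2: W0.I2
cycle 3: W0.I3
cycle 4: W1.I0
cycle 5: W1.I1
cycle 6: W1.I2
cycle 7: W2.I0
cycle 8: W2.I1
cycle 9: W2.I2
cycle 10: W0.I4
cycle 11: W2.I3
cycle 12: W2.I4
cycle 13: W1.I3
cycle 14: idle
cycle 15: idle
cycle 16: idle
cycle 17: idle
cycle 18: W2.I5
cycle 19: W2.I6
cycle 20: W2.I7

Answer: 21 cycles, utilization 17/21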